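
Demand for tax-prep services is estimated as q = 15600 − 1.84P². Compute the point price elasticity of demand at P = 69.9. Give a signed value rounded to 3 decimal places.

dq/dP = −2·1.84·P = -257.232. At P = 69.9, q = 6609.7416.
Ed = (dq/dP)·(P/q) = (-257.232) × (69.9/6609.7416) = -2.72030…

-2.720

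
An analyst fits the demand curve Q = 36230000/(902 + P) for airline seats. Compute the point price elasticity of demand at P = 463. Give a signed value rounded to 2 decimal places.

dQ/dP = −36230000/(902 + P)² = -19.4448. At P = 463, Q = 26542.1.
Ed = (dQ/dP)·(P/Q) = (-19.4448) × (463/26542.1) = -0.3391…

-0.34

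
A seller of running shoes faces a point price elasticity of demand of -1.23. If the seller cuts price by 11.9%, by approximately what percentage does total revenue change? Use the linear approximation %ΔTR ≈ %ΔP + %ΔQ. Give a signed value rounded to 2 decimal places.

+2.74%

%ΔQ ≈ Ed × %ΔP = (-1.23) × (-11.9%) = +14.6370%
%ΔTR ≈ %ΔP + %ΔQ = (-11.9%) + (+14.6370%) = +2.7370%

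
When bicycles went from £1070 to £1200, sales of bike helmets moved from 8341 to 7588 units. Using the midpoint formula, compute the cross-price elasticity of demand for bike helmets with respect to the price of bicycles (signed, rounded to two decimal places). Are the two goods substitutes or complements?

%ΔQ_{bike helmets} = (7588 − 8341)/avg = -753/7964.5 = -0.094544…
%ΔP_{bicycles} = (1200 − 1070)/avg = 130/1135 = 0.114537…
E_cross = (-753/7964.5) / (130/1135) = -0.8254…
E_cross < 0 ⇒ the goods are complements.

-0.83; complements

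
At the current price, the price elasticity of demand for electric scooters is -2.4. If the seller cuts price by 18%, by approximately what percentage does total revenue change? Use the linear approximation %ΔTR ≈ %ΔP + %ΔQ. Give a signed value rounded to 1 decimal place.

+25.2%

%ΔQ ≈ Ed × %ΔP = (-2.4) × (-18%) = +43.2000%
%ΔTR ≈ %ΔP + %ΔQ = (-18%) + (+43.2000%) = +25.2000%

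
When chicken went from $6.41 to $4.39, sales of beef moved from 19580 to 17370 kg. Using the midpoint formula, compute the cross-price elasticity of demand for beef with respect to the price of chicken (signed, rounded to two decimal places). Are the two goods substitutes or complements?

%ΔQ_{beef} = (17370 − 19580)/avg = -2210/18475 = -0.119621…
%ΔP_{chicken} = (4.39 − 6.41)/avg = -2.02/5.4 = -0.374074…
E_cross = (-2210/18475) / (-2.02/5.4) = 0.3197…
E_cross > 0 ⇒ the goods are substitutes.

0.32; substitutes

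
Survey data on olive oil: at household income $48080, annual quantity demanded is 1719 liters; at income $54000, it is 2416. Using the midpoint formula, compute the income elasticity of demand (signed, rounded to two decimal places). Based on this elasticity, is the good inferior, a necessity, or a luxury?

%ΔQ = (2416 − 1719)/[( 1719 + 2416)/2] = 697/2067.5 = 0.337122…
%ΔIncome = (54000 − 48080)/[( 48080 + 54000)/2] = 5920/51040 = 0.115987…
E_income = (697/2067.5) / (5920/51040) = 2.9065…
E_income > 1 ⇒ normal good, luxury.

2.91; luxury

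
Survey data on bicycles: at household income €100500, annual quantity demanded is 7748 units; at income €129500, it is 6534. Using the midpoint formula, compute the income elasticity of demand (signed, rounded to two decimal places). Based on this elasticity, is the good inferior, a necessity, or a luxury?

-0.67; inferior

%ΔQ = (6534 − 7748)/[( 7748 + 6534)/2] = -1214/7141 = -0.170004…
%ΔIncome = (129500 − 100500)/[( 100500 + 129500)/2] = 29000/115000 = 0.252173…
E_income = (-1214/7141) / (29000/115000) = -0.6741…
E_income < 0 ⇒ inferior good.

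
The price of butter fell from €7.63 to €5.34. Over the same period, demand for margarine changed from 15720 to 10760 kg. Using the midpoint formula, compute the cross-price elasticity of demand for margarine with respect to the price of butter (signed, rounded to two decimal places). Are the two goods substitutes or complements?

%ΔQ_{margarine} = (10760 − 15720)/avg = -4960/13240 = -0.374622…
%ΔP_{butter} = (5.34 − 7.63)/avg = -2.29/6.485 = -0.353122…
E_cross = (-4960/13240) / (-2.29/6.485) = 1.0608…
E_cross > 0 ⇒ the goods are substitutes.

1.06; substitutes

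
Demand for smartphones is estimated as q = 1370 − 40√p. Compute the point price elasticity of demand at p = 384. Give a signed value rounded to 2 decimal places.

-0.67

dq/dp = −40/(2√p) = -1.02062. At p = 384, q = 586.163.
Ed = (dq/dp)·(p/q) = (-1.02062) × (384/586.163) = -0.6686…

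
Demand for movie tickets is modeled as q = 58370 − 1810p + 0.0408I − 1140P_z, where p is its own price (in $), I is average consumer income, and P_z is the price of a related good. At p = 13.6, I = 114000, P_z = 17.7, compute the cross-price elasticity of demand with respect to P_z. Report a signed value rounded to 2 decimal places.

-1.11

At the given values, q = 58370 − 1810(13.6) + 0.0408(114000) − 1140(17.7) = 18227.2.
∂q/∂P_z = -1140.
E = (-1140) × (17.7/18227.2) = -1.1070…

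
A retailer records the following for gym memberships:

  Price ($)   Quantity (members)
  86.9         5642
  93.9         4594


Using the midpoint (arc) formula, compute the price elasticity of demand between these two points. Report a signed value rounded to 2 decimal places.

-2.64

%ΔQ = (4594 − 5642) / [(5642 + 4594)/2] = -1048/5118 = -0.204767…
%ΔP = (93.9 − 86.9) / [(86.9 + 93.9)/2] = 7/90.4 = 0.077433…
Arc Ed = %ΔQ / %ΔP = (-1048/5118) / (7/90.4) = -2.6444…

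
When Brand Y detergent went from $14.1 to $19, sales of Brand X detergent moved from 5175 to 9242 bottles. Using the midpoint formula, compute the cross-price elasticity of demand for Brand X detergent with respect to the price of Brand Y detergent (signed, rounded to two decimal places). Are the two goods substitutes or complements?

1.91; substitutes

%ΔQ_{Brand X detergent} = (9242 − 5175)/avg = 4067/7208.5 = 0.564195…
%ΔP_{Brand Y detergent} = (19 − 14.1)/avg = 4.9/16.55 = 0.296072…
E_cross = (4067/7208.5) / (4.9/16.55) = 1.9055…
E_cross > 0 ⇒ the goods are substitutes.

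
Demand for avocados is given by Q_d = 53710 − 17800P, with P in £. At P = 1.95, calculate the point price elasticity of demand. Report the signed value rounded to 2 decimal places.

-1.83

dQ_d/dP = −17800. At P = 1.95, Q_d = 53710 − 17800(1.95) = 19000.
Ed = (dQ_d/dP)·(P/Q_d) = −17800 × (1.95/19000) = -1.8268…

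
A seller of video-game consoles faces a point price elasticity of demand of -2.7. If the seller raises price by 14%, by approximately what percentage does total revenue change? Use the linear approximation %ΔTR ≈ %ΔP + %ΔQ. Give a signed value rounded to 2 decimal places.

-23.80%

%ΔQ ≈ Ed × %ΔP = (-2.7) × (+14%) = -37.8000%
%ΔTR ≈ %ΔP + %ΔQ = (+14%) + (-37.8000%) = -23.8000%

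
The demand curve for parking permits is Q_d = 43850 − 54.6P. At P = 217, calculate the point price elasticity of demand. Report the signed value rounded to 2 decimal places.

-0.37

dQ_d/dP = −54.6. At P = 217, Q_d = 43850 − 54.6(217) = 32001.8.
Ed = (dQ_d/dP)·(P/Q_d) = −54.6 × (217/32001.8) = -0.3702…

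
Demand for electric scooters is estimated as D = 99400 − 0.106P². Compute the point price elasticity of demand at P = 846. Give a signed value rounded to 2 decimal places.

dD/dP = −2·0.106·P = -179.352. At P = 846, D = 23534.104.
Ed = (dD/dP)·(P/D) = (-179.352) × (846/23534.104) = -6.4473…

-6.45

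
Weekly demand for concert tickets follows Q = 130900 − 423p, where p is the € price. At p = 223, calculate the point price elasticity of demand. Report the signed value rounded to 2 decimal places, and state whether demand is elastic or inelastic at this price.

dQ/dp = −423. At p = 223, Q = 130900 − 423(223) = 36571.
Ed = (dQ/dp)·(p/Q) = −423 × (223/36571) = -2.5793…
|Ed| = 2.58 > 1, so demand is elastic.

-2.58; elastic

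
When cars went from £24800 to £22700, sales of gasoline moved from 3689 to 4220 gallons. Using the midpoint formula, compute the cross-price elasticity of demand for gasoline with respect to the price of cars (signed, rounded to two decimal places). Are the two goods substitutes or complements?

%ΔQ_{gasoline} = (4220 − 3689)/avg = 531/3954.5 = 0.134277…
%ΔP_{cars} = (22700 − 24800)/avg = -2100/23750 = -0.088421…
E_cross = (531/3954.5) / (-2100/23750) = -1.5186…
E_cross < 0 ⇒ the goods are complements.

-1.52; complements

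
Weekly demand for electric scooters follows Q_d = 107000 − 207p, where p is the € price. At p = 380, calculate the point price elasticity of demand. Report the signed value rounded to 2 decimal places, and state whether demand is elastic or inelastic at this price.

dQ_d/dp = −207. At p = 380, Q_d = 107000 − 207(380) = 28340.
Ed = (dQ_d/dp)·(p/Q_d) = −207 × (380/28340) = -2.7755…
|Ed| = 2.78 > 1, so demand is elastic.

-2.78; elastic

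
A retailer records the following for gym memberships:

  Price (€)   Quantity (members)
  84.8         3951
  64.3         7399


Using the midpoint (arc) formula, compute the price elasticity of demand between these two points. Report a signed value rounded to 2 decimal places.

%ΔQ = (7399 − 3951) / [(3951 + 7399)/2] = 3448/5675 = 0.607577…
%ΔP = (64.3 − 84.8) / [(84.8 + 64.3)/2] = -20.5/74.55 = -0.274983…
Arc Ed = %ΔQ / %ΔP = (3448/5675) / (-20.5/74.55) = -2.2095…

-2.21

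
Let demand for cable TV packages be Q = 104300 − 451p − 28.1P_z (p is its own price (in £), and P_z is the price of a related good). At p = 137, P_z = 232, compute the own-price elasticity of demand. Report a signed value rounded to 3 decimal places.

-1.717

At the given values, Q = 104300 − 451(137) − 28.1(232) = 35993.8.
∂Q/∂p = −451.
E = (-451) × (137/35993.8) = -1.71660…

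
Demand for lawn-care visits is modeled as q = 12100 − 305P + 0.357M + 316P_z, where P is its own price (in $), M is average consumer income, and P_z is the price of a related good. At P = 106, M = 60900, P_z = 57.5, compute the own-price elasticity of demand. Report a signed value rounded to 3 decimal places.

At the given values, q = 12100 − 305(106) + 0.357(60900) + 316(57.5) = 19681.3.
∂q/∂P = −305.
E = (-305) × (106/19681.3) = -1.64267…

-1.643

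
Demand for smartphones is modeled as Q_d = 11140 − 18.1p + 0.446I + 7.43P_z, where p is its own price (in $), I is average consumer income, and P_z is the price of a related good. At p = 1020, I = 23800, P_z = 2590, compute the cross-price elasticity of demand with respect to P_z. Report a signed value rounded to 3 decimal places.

0.854

At the given values, Q_d = 11140 − 18.1(1020) + 0.446(23800) + 7.43(2590) = 22536.5.
∂Q_d/∂P_z = 7.43.
E = (7.43) × (2590/22536.5) = 0.85389…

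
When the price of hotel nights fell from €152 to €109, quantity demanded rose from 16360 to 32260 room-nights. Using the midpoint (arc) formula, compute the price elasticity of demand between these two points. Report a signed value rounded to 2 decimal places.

-1.98

%ΔQ = (32260 − 16360) / [(16360 + 32260)/2] = 15900/24310 = 0.654051…
%ΔP = (109 − 152) / [(152 + 109)/2] = -43/130.5 = -0.329501…
Arc Ed = %ΔQ / %ΔP = (15900/24310) / (-43/130.5) = -1.9849…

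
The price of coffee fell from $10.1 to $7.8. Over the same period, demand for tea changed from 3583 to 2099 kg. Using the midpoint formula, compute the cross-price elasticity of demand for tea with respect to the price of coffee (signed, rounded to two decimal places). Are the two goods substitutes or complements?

%ΔQ_{tea} = (2099 − 3583)/avg = -1484/2841 = -0.522351…
%ΔP_{coffee} = (7.8 − 10.1)/avg = -2.3/8.95 = -0.256983…
E_cross = (-1484/2841) / (-2.3/8.95) = 2.0326…
E_cross > 0 ⇒ the goods are substitutes.

2.03; substitutes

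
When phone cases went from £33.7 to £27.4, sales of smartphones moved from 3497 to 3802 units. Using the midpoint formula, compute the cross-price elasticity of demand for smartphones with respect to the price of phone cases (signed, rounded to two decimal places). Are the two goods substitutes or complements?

%ΔQ_{smartphones} = (3802 − 3497)/avg = 305/3649.5 = 0.083573…
%ΔP_{phone cases} = (27.4 − 33.7)/avg = -6.3/30.55 = -0.206219…
E_cross = (305/3649.5) / (-6.3/30.55) = -0.4052…
E_cross < 0 ⇒ the goods are complements.

-0.41; complements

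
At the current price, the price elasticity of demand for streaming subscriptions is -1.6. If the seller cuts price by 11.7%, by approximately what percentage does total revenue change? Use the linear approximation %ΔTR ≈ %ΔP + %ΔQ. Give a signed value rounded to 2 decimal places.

+7.02%

%ΔQ ≈ Ed × %ΔP = (-1.6) × (-11.7%) = +18.7200%
%ΔTR ≈ %ΔP + %ΔQ = (-11.7%) + (+18.7200%) = +7.0200%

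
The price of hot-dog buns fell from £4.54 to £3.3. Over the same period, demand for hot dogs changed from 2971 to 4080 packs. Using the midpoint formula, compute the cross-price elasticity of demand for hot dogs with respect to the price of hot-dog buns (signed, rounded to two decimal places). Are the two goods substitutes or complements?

-0.99; complements

%ΔQ_{hot dogs} = (4080 − 2971)/avg = 1109/3525.5 = 0.314565…
%ΔP_{hot-dog buns} = (3.3 − 4.54)/avg = -1.24/3.92 = -0.316326…
E_cross = (1109/3525.5) / (-1.24/3.92) = -0.9944…
E_cross < 0 ⇒ the goods are complements.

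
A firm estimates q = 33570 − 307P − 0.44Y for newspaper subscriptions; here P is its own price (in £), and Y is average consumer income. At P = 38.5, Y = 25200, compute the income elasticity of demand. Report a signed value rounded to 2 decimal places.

-1.04

At the given values, q = 33570 − 307(38.5) − 0.44(25200) = 10662.5.
∂q/∂Y = -0.44.
E = (-0.44) × (25200/10662.5) = -1.0399…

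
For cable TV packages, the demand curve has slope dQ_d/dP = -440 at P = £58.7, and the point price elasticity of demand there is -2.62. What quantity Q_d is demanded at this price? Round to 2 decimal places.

9858.02

Ed = (dQ_d/dP)·(P/Q_d) ⇒ Q_d = (dQ_d/dP)·P/Ed = (-440)·58.7/(-2.62) = 9858.0152…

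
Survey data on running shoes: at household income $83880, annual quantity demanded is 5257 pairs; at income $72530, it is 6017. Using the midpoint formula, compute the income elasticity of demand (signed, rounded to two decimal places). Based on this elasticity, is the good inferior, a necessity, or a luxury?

%ΔQ = (6017 − 5257)/[( 5257 + 6017)/2] = 760/5637 = 0.134823…
%ΔIncome = (72530 − 83880)/[( 83880 + 72530)/2] = -11350/78205 = -0.145131…
E_income = (760/5637) / (-11350/78205) = -0.9289…
E_income < 0 ⇒ inferior good.

-0.93; inferior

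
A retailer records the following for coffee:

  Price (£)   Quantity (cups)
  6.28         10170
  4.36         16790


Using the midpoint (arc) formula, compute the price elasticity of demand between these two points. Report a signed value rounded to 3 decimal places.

%ΔQ = (16790 − 10170) / [(10170 + 16790)/2] = 6620/13480 = 0.491097…
%ΔP = (4.36 − 6.28) / [(6.28 + 4.36)/2] = -1.92/5.32 = -0.360902…
Arc Ed = %ΔQ / %ΔP = (6620/13480) / (-1.92/5.32) = -1.36075…

-1.361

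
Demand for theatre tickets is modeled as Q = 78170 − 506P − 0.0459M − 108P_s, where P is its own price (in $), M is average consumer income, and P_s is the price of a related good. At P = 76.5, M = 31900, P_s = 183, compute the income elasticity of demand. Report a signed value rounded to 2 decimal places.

At the given values, Q = 78170 − 506(76.5) − 0.0459(31900) − 108(183) = 18232.79.
∂Q/∂M = -0.0459.
E = (-0.0459) × (31900/18232.79) = -0.0803…

-0.08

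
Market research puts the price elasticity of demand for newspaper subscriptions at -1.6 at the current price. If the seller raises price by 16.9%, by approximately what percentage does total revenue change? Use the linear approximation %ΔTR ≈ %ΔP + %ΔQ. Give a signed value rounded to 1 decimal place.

%ΔQ ≈ Ed × %ΔP = (-1.6) × (+16.9%) = -27.0400%
%ΔTR ≈ %ΔP + %ΔQ = (+16.9%) + (-27.0400%) = -10.1400%

-10.1%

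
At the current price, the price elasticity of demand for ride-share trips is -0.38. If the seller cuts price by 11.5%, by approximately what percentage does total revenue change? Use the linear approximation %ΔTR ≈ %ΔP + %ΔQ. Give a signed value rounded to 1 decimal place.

-7.1%

%ΔQ ≈ Ed × %ΔP = (-0.38) × (-11.5%) = +4.3700%
%ΔTR ≈ %ΔP + %ΔQ = (-11.5%) + (+4.3700%) = -7.1300%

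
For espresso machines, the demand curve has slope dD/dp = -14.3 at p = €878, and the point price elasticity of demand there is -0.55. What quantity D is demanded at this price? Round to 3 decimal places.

22828.000

Ed = (dD/dp)·(p/D) ⇒ D = (dD/dp)·p/Ed = (-14.3)·878/(-0.55) = 22828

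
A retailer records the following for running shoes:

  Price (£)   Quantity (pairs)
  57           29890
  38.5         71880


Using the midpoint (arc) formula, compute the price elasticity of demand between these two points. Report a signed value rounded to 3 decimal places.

%ΔQ = (71880 − 29890) / [(29890 + 71880)/2] = 41990/50885 = 0.825194…
%ΔP = (38.5 − 57) / [(57 + 38.5)/2] = -18.5/47.75 = -0.387434…
Arc Ed = %ΔQ / %ΔP = (41990/50885) / (-18.5/47.75) = -2.12989…

-2.130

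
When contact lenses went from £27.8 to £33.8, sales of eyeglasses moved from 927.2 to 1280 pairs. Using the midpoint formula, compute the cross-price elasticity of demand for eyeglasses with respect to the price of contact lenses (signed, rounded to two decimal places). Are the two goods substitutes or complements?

1.64; substitutes

%ΔQ_{eyeglasses} = (1280 − 927.2)/avg = 352.8/1103.6 = 0.319681…
%ΔP_{contact lenses} = (33.8 − 27.8)/avg = 6/30.8 = 0.194805…
E_cross = (352.8/1103.6) / (6/30.8) = 1.6410…
E_cross > 0 ⇒ the goods are substitutes.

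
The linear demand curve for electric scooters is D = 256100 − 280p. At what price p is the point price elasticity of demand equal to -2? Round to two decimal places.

Ed = −280p/(256100 − 280p). Set this equal to -2:
280p = 2·(256100 − 280p) ⇒ 280p(1 + 2) = 2·256100
p = 2·256100 / (280·3) = 609.7619…

609.76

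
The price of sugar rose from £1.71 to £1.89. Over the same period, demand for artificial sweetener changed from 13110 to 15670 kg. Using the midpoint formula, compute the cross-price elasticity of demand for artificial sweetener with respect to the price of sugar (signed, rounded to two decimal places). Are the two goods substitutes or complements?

%ΔQ_{artificial sweetener} = (15670 − 13110)/avg = 2560/14390 = 0.177901…
%ΔP_{sugar} = (1.89 − 1.71)/avg = 0.18/1.8 = 0.1
E_cross = (2560/14390) / (0.18/1.8) = 1.7790…
E_cross > 0 ⇒ the goods are substitutes.

1.78; substitutes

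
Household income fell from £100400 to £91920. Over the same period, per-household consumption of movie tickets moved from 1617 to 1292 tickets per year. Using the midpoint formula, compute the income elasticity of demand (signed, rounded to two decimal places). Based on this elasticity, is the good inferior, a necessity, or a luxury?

2.53; luxury

%ΔQ = (1292 − 1617)/[( 1617 + 1292)/2] = -325/1454.5 = -0.223444…
%ΔIncome = (91920 − 100400)/[( 100400 + 91920)/2] = -8480/96160 = -0.088186…
E_income = (-325/1454.5) / (-8480/96160) = 2.5337…
E_income > 1 ⇒ normal good, luxury.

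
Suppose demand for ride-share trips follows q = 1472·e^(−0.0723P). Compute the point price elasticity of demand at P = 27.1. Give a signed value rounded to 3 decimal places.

-1.959

dq/dP = −0.0723·q = -15.001. At P = 27.1, q = 207.483.
Ed = (dq/dP)·(P/q) = (-15.001) × (27.1/207.483) = -1.95933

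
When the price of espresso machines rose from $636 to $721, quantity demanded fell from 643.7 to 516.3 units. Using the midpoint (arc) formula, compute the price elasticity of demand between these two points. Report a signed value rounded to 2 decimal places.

%ΔQ = (516.3 − 643.7) / [(643.7 + 516.3)/2] = -127.4/580 = -0.219655…
%ΔP = (721 − 636) / [(636 + 721)/2] = 85/678.5 = 0.125276…
Arc Ed = %ΔQ / %ΔP = (-127.4/580) / (85/678.5) = -1.7533…

-1.75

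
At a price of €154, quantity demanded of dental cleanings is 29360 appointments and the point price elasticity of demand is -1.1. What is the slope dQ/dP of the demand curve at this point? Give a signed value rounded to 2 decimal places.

Ed = (dQ/dP)·(P/Q) ⇒ dQ/dP = Ed·Q/P = (-1.1)·29360/154 = -209.7142…

-209.71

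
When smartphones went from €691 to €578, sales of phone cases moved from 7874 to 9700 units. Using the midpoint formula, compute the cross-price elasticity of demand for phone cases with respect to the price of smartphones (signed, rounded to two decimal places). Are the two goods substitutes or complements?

%ΔQ_{phone cases} = (9700 − 7874)/avg = 1826/8787 = 0.207806…
%ΔP_{smartphones} = (578 − 691)/avg = -113/634.5 = -0.178092…
E_cross = (1826/8787) / (-113/634.5) = -1.1668…
E_cross < 0 ⇒ the goods are complements.

-1.17; complements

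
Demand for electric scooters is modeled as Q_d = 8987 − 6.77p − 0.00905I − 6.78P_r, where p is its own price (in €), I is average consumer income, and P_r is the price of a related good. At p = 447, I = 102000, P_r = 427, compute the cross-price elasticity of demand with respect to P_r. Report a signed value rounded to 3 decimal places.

At the given values, Q_d = 8987 − 6.77(447) − 0.00905(102000) − 6.78(427) = 2142.65.
∂Q_d/∂P_r = -6.78.
E = (-6.78) × (427/2142.65) = -1.35115…

-1.351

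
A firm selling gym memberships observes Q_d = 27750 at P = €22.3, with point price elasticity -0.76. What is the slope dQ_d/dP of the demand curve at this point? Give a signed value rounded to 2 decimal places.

-945.74

Ed = (dQ_d/dP)·(P/Q_d) ⇒ dQ_d/dP = Ed·Q_d/P = (-0.76)·27750/22.3 = -945.7399…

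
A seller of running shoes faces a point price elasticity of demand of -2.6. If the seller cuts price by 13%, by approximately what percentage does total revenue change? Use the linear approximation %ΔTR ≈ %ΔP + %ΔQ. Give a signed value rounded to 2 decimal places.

%ΔQ ≈ Ed × %ΔP = (-2.6) × (-13%) = +33.8000%
%ΔTR ≈ %ΔP + %ΔQ = (-13%) + (+33.8000%) = +20.8000%

+20.80%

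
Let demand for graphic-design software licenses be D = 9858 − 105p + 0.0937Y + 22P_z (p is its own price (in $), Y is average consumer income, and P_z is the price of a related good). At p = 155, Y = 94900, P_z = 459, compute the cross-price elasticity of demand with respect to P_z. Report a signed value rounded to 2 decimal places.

At the given values, D = 9858 − 105(155) + 0.0937(94900) + 22(459) = 12573.13.
∂D/∂P_z = 22.
E = (22) × (459/12573.13) = 0.8031…

0.80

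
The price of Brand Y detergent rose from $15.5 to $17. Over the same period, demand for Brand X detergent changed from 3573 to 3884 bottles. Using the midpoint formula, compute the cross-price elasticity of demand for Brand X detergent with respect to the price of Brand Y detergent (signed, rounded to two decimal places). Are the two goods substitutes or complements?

%ΔQ_{Brand X detergent} = (3884 − 3573)/avg = 311/3728.5 = 0.083411…
%ΔP_{Brand Y detergent} = (17 − 15.5)/avg = 1.5/16.25 = 0.092307…
E_cross = (311/3728.5) / (1.5/16.25) = 0.9036…
E_cross > 0 ⇒ the goods are substitutes.

0.90; substitutes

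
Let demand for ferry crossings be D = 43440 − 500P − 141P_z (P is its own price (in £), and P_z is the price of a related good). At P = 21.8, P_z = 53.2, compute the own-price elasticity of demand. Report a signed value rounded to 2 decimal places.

-0.44

At the given values, D = 43440 − 500(21.8) − 141(53.2) = 25038.8.
∂D/∂P = −500.
E = (-500) × (21.8/25038.8) = -0.4353…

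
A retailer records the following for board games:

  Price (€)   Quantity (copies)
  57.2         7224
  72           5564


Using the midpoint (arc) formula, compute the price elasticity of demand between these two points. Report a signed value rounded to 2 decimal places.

%ΔQ = (5564 − 7224) / [(7224 + 5564)/2] = -1660/6394 = -0.259618…
%ΔP = (72 − 57.2) / [(57.2 + 72)/2] = 14.8/64.6 = 0.229102…
Arc Ed = %ΔQ / %ΔP = (-1660/6394) / (14.8/64.6) = -1.1331…

-1.13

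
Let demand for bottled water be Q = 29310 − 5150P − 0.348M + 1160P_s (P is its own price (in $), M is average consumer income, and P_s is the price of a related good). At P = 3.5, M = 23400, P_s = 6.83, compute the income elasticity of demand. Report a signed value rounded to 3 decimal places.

At the given values, Q = 29310 − 5150(3.5) − 0.348(23400) + 1160(6.83) = 11064.6.
∂Q/∂M = -0.348.
E = (-0.348) × (23400/11064.6) = -0.73596…

-0.736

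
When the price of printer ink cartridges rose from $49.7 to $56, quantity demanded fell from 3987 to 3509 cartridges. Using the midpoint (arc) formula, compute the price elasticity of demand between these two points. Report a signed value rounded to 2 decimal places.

-1.07

%ΔQ = (3509 − 3987) / [(3987 + 3509)/2] = -478/3748 = -0.127534…
%ΔP = (56 − 49.7) / [(49.7 + 56)/2] = 6.3/52.85 = 0.119205…
Arc Ed = %ΔQ / %ΔP = (-478/3748) / (6.3/52.85) = -1.0698…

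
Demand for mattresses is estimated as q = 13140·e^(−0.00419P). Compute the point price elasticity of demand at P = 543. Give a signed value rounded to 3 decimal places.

-2.275

dq/dP = −0.00419·q = -5.65869. At P = 543, q = 1350.52.
Ed = (dq/dP)·(P/q) = (-5.65869) × (543/1350.52) = -2.27517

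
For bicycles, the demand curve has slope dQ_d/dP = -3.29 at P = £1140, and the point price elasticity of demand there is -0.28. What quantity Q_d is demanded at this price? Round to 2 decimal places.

Ed = (dQ_d/dP)·(P/Q_d) ⇒ Q_d = (dQ_d/dP)·P/Ed = (-3.29)·1140/(-0.28) = 13395

13395.00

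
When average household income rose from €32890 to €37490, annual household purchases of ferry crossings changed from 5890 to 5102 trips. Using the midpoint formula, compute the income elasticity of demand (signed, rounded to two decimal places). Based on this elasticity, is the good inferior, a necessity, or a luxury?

%ΔQ = (5102 − 5890)/[( 5890 + 5102)/2] = -788/5496 = -0.143377…
%ΔIncome = (37490 − 32890)/[( 32890 + 37490)/2] = 4600/35190 = 0.130718…
E_income = (-788/5496) / (4600/35190) = -1.0968…
E_income < 0 ⇒ inferior good.

-1.10; inferior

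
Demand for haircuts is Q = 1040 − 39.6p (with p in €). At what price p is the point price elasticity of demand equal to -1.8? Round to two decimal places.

16.88

Ed = −39.6p/(1040 − 39.6p). Set this equal to -1.8:
39.6p = 1.8·(1040 − 39.6p) ⇒ 39.6p(1 + 1.8) = 1.8·1040
p = 1.8·1040 / (39.6·2.8) = 16.8831…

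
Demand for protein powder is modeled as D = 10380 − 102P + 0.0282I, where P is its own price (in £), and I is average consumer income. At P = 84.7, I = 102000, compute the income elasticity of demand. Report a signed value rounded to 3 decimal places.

0.623

At the given values, D = 10380 − 102(84.7) + 0.0282(102000) = 4617.
∂D/∂I = 0.0282.
E = (0.0282) × (102000/4617) = 0.62300…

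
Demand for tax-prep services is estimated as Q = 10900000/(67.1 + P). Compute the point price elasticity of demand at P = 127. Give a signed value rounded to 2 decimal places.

dQ/dP = −10900000/(67.1 + P)² = -289.318. At P = 127, Q = 56156.6.
Ed = (dQ/dP)·(P/Q) = (-289.318) × (127/56156.6) = -0.6543…

-0.65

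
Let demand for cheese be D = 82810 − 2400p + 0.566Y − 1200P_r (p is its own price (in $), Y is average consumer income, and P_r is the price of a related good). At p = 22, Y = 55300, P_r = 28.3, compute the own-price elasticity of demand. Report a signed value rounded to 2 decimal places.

At the given values, D = 82810 − 2400(22) + 0.566(55300) − 1200(28.3) = 27349.8.
∂D/∂p = −2400.
E = (-2400) × (22/27349.8) = -1.9305…

-1.93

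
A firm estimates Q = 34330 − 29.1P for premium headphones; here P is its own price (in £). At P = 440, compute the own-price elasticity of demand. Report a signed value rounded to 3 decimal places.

-0.595

At the given values, Q = 34330 − 29.1(440) = 21526.
∂Q/∂P = −29.1.
E = (-29.1) × (440/21526) = -0.59481…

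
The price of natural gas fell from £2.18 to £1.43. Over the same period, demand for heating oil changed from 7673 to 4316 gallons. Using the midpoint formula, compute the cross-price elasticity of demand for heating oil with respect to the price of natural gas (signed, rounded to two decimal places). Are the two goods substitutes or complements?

%ΔQ_{heating oil} = (4316 − 7673)/avg = -3357/5994.5 = -0.560013…
%ΔP_{natural gas} = (1.43 − 2.18)/avg = -0.75/1.805 = -0.415512…
E_cross = (-3357/5994.5) / (-0.75/1.805) = 1.3477…
E_cross > 0 ⇒ the goods are substitutes.

1.35; substitutes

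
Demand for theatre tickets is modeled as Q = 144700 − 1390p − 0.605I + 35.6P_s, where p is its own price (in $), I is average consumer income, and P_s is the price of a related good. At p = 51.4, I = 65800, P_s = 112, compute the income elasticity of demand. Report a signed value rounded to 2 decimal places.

-1.06

At the given values, Q = 144700 − 1390(51.4) − 0.605(65800) + 35.6(112) = 37432.2.
∂Q/∂I = -0.605.
E = (-0.605) × (65800/37432.2) = -1.0634…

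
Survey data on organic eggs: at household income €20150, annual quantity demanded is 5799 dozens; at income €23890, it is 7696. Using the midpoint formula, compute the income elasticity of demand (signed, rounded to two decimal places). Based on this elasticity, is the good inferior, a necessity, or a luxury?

%ΔQ = (7696 − 5799)/[( 5799 + 7696)/2] = 1897/6747.5 = 0.281141…
%ΔIncome = (23890 − 20150)/[( 20150 + 23890)/2] = 3740/22020 = 0.169845…
E_income = (1897/6747.5) / (3740/22020) = 1.6552…
E_income > 1 ⇒ normal good, luxury.

1.66; luxury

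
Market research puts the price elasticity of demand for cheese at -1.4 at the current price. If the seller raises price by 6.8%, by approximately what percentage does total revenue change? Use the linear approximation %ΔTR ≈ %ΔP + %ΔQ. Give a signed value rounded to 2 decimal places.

-2.72%

%ΔQ ≈ Ed × %ΔP = (-1.4) × (+6.8%) = -9.5200%
%ΔTR ≈ %ΔP + %ΔQ = (+6.8%) + (-9.5200%) = -2.7200%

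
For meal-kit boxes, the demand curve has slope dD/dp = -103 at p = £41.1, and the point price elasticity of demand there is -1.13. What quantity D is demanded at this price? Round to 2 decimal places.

Ed = (dD/dp)·(p/D) ⇒ D = (dD/dp)·p/Ed = (-103)·41.1/(-1.13) = 3746.2831…

3746.28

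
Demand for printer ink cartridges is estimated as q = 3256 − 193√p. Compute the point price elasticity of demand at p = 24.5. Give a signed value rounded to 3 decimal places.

dq/dp = −193/(2√p) = -19.4959. At p = 24.5, q = 2300.7.
Ed = (dq/dp)·(p/q) = (-19.4959) × (24.5/2300.7) = -0.20761…

-0.208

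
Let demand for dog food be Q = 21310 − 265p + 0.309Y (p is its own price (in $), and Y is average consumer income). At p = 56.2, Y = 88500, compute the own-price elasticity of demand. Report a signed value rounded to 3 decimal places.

At the given values, Q = 21310 − 265(56.2) + 0.309(88500) = 33763.5.
∂Q/∂p = −265.
E = (-265) × (56.2/33763.5) = -0.44109…

-0.441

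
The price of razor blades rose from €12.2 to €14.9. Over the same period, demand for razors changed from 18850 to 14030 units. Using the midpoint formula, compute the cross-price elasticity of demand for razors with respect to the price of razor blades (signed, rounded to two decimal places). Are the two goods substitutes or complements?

-1.47; complements

%ΔQ_{razors} = (14030 − 18850)/avg = -4820/16440 = -0.293187…
%ΔP_{razor blades} = (14.9 − 12.2)/avg = 2.7/13.55 = 0.199261…
E_cross = (-4820/16440) / (2.7/13.55) = -1.4713…
E_cross < 0 ⇒ the goods are complements.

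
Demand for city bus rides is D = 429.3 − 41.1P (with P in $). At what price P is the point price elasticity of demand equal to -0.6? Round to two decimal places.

Ed = −41.1P/(429.3 − 41.1P). Set this equal to -0.6:
41.1P = 0.6·(429.3 − 41.1P) ⇒ 41.1P(1 + 0.6) = 0.6·429.3
P = 0.6·429.3 / (41.1·1.6) = 3.9169…

3.92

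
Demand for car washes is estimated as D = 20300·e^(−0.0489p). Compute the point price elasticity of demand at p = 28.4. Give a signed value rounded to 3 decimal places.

-1.389

dD/dp = −0.0489·D = -247.556. At p = 28.4, D = 5062.5.
Ed = (dD/dp)·(p/D) = (-247.556) × (28.4/5062.5) = -1.38876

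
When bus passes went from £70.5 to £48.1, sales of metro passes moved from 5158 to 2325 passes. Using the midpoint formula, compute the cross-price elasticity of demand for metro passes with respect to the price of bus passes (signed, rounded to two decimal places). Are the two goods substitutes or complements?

%ΔQ_{metro passes} = (2325 − 5158)/avg = -2833/3741.5 = -0.757182…
%ΔP_{bus passes} = (48.1 − 70.5)/avg = -22.4/59.3 = -0.377740…
E_cross = (-2833/3741.5) / (-22.4/59.3) = 2.0045…
E_cross > 0 ⇒ the goods are substitutes.

2.00; substitutes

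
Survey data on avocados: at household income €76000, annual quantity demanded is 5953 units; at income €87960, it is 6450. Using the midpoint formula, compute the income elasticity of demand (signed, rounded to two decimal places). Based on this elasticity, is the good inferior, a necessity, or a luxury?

%ΔQ = (6450 − 5953)/[( 5953 + 6450)/2] = 497/6201.5 = 0.080141…
%ΔIncome = (87960 − 76000)/[( 76000 + 87960)/2] = 11960/81980 = 0.145889…
E_income = (497/6201.5) / (11960/81980) = 0.5493…
0 < E_income < 1 ⇒ normal good, necessity.

0.55; necessity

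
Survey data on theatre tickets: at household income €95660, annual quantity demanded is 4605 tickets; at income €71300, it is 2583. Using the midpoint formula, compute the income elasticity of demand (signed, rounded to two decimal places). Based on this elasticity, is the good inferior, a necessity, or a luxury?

%ΔQ = (2583 − 4605)/[( 4605 + 2583)/2] = -2022/3594 = -0.562604…
%ΔIncome = (71300 − 95660)/[( 95660 + 71300)/2] = -24360/83480 = -0.291806…
E_income = (-2022/3594) / (-24360/83480) = 1.9280…
E_income > 1 ⇒ normal good, luxury.

1.93; luxury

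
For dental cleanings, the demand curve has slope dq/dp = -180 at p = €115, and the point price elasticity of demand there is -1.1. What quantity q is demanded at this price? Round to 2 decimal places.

18818.18

Ed = (dq/dp)·(p/q) ⇒ q = (dq/dp)·p/Ed = (-180)·115/(-1.1) = 18818.1818…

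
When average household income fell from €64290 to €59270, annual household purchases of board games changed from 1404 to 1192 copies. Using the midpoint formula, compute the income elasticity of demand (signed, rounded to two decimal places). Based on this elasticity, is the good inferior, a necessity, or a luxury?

%ΔQ = (1192 − 1404)/[( 1404 + 1192)/2] = -212/1298 = -0.163328…
%ΔIncome = (59270 − 64290)/[( 64290 + 59270)/2] = -5020/61780 = -0.081256…
E_income = (-212/1298) / (-5020/61780) = 2.0100…
E_income > 1 ⇒ normal good, luxury.

2.01; luxury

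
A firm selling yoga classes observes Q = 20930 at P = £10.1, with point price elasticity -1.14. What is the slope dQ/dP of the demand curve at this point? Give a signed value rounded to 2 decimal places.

-2362.40

Ed = (dQ/dP)·(P/Q) ⇒ dQ/dP = Ed·Q/P = (-1.14)·20930/10.1 = -2362.3960…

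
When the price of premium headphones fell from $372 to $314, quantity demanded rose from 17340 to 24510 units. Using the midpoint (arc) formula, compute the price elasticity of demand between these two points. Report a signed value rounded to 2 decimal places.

%ΔQ = (24510 − 17340) / [(17340 + 24510)/2] = 7170/20925 = 0.342652…
%ΔP = (314 − 372) / [(372 + 314)/2] = -58/343 = -0.169096…
Arc Ed = %ΔQ / %ΔP = (7170/20925) / (-58/343) = -2.0263…

-2.03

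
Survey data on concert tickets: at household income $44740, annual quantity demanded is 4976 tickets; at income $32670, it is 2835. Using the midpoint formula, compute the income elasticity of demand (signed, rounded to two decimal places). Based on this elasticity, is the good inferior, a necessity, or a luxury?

1.76; luxury

%ΔQ = (2835 − 4976)/[( 4976 + 2835)/2] = -2141/3905.5 = -0.548201…
%ΔIncome = (32670 − 44740)/[( 44740 + 32670)/2] = -12070/38705 = -0.311846…
E_income = (-2141/3905.5) / (-12070/38705) = 1.7579…
E_income > 1 ⇒ normal good, luxury.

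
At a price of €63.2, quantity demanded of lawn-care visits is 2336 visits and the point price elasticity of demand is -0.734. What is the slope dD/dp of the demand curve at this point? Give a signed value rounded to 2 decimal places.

Ed = (dD/dp)·(p/D) ⇒ dD/dp = Ed·D/p = (-0.734)·2336/63.2 = -27.1301…

-27.13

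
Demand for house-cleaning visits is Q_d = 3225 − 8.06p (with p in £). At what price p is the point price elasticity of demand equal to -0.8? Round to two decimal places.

Ed = −8.06p/(3225 − 8.06p). Set this equal to -0.8:
8.06p = 0.8·(3225 − 8.06p) ⇒ 8.06p(1 + 0.8) = 0.8·3225
p = 0.8·3225 / (8.06·1.8) = 177.8329…

177.83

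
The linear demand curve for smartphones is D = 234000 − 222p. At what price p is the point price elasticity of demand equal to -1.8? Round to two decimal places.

Ed = −222p/(234000 − 222p). Set this equal to -1.8:
222p = 1.8·(234000 − 222p) ⇒ 222p(1 + 1.8) = 1.8·234000
p = 1.8·234000 / (222·2.8) = 677.6061…

677.61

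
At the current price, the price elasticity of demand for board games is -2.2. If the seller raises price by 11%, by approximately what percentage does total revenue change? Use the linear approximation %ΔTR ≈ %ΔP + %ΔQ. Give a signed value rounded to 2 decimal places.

%ΔQ ≈ Ed × %ΔP = (-2.2) × (+11%) = -24.2000%
%ΔTR ≈ %ΔP + %ΔQ = (+11%) + (-24.2000%) = -13.2000%

-13.20%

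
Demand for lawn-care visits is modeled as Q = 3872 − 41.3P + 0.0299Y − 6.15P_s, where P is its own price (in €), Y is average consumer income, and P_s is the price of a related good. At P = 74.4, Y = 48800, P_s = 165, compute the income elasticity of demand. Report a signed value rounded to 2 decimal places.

At the given values, Q = 3872 − 41.3(74.4) + 0.0299(48800) − 6.15(165) = 1243.65.
∂Q/∂Y = 0.0299.
E = (0.0299) × (48800/1243.65) = 1.1732…

1.17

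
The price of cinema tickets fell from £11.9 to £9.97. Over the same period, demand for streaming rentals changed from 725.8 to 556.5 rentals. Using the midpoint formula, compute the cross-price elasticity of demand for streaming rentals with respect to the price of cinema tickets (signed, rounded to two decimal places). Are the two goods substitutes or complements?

%ΔQ_{streaming rentals} = (556.5 − 725.8)/avg = -169.3/641.15 = -0.264056…
%ΔP_{cinema tickets} = (9.97 − 11.9)/avg = -1.93/10.935 = -0.176497…
E_cross = (-169.3/641.15) / (-1.93/10.935) = 1.4960…
E_cross > 0 ⇒ the goods are substitutes.

1.50; substitutes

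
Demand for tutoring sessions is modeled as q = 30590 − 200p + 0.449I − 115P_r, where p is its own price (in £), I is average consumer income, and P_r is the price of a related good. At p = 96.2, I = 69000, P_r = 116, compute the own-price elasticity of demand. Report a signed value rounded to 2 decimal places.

-0.66

At the given values, q = 30590 − 200(96.2) + 0.449(69000) − 115(116) = 28991.
∂q/∂p = −200.
E = (-200) × (96.2/28991) = -0.6636…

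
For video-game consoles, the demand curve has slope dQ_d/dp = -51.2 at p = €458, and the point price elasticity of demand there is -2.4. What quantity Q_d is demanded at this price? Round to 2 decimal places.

9770.67

Ed = (dQ_d/dp)·(p/Q_d) ⇒ Q_d = (dQ_d/dp)·p/Ed = (-51.2)·458/(-2.4) = 9770.6666…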